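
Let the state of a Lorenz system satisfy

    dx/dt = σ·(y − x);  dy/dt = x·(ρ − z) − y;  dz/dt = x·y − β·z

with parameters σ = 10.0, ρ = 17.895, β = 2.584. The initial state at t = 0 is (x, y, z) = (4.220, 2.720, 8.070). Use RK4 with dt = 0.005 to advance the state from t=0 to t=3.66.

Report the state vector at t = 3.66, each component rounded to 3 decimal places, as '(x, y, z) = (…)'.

(x, y, z) = (7.533, 9.866, 13.792)

t=0.000: state=(4.220, 2.720, 8.070)
step 1 (dt=0.005): k1=(-15.000, 38.741, -9.374), k2=(-13.656, 38.374, -9.011), k3=(-13.699, 38.404, -9.008), k4=(-12.395, 38.063, -8.647); state += dt/6·(k1+2k2+2k3+k4)
t=0.005: state=(4.152, 2.912, 8.025)
t=0.010: state=(4.096, 3.101, 7.984)
t=0.015: state=(4.052, 3.287, 7.946)
continuing one RK4 step at a time; state shown every 40 steps (Δt=0.2):
t=0.200: state=(7.332, 10.723, 10.725)
t=0.400: state=(10.289, 7.525, 24.031)
t=0.600: state=(3.236, 1.159, 17.576)
t=0.800: state=(2.035, 2.444, 11.044)
t=1.000: state=(4.489, 6.706, 8.824)
t=1.200: state=(10.214, 12.204, 18.089)
t=1.400: state=(6.506, 2.752, 21.702)
t=1.600: state=(2.433, 2.004, 14.028)
t=1.800: state=(3.438, 4.807, 9.782)
t=2.000: state=(8.101, 11.044, 13.406)
t=2.200: state=(9.012, 6.084, 22.934)
t=2.400: state=(3.474, 2.101, 16.584)
t=2.600: state=(3.216, 4.072, 11.256)
t=2.800: state=(6.748, 9.342, 12.005)
t=3.000: state=(9.709, 8.494, 21.730)
t=3.200: state=(4.643, 2.636, 18.288)
t=3.400: state=(3.392, 3.890, 12.573)
t=3.600: state=(6.151, 8.343, 12.021)
t=3.660: state=(7.533, 9.866, 13.792)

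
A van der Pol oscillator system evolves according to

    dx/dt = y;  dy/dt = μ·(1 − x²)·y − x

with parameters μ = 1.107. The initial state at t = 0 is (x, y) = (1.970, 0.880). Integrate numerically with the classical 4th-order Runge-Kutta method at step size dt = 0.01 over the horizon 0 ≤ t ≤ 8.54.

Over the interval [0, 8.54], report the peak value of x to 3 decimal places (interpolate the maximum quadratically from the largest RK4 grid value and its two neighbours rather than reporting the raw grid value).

max x = 2.070

t=0.000: state=(1.970, 0.880)
step 1 (dt=0.01): k1=(0.880, -4.776), k2=(0.856, -4.721), k3=(0.856, -4.721), k4=(0.833, -4.666); state += dt/6·(k1+2k2+2k3+k4)
t=0.010: state=(1.979, 0.833)
t=0.020: state=(1.987, 0.787)
t=0.030: state=(1.994, 0.742)
continuing one RK4 step at a time; state shown every 50 steps (Δt=0.5):
t=0.500: state=(2.026, -0.329)
t=1.000: state=(1.787, -0.588)
t=1.500: state=(1.446, -0.788)
t=2.000: state=(0.973, -1.148)
t=2.500: state=(0.223, -1.958)
t=3.000: state=(-1.023, -2.757)
t=3.500: state=(-1.942, -0.679)
t=4.000: state=(-1.956, 0.358)
t=4.500: state=(-1.703, 0.620)
t=5.000: state=(-1.339, 0.852)
t=5.500: state=(-0.817, 1.293)
t=6.000: state=(0.044, 2.259)
t=6.500: state=(1.354, 2.449)
t=7.000: state=(1.998, 0.248)
t=7.500: state=(1.904, -0.448)
t=8.000: state=(1.620, -0.671)
t=8.500: state=(1.225, -0.934)
t=8.540: state=(1.187, -0.963)
largest grid value and its neighbours: x(0.250)=2.06994, x(0.260)=2.07013, x(0.270)=2.07011
parabola through these three points peaks at t≈0.264 with x≈2.07015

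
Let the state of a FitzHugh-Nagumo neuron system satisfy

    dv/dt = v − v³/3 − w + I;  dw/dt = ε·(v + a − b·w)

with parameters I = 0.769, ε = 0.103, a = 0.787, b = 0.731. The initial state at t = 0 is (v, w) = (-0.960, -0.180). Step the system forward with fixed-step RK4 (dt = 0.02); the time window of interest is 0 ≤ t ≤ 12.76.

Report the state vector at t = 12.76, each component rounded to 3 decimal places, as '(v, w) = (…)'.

(v, w) = (0.988, 1.632)

t=0.000: state=(-0.960, -0.180)
step 1 (dt=0.02): k1=(0.284, -0.004), k2=(0.284, -0.004), k3=(0.284, -0.004), k4=(0.284, -0.004); state += dt/6·(k1+2k2+2k3+k4)
t=0.020: state=(-0.954, -0.180)
t=0.040: state=(-0.949, -0.180)
t=0.060: state=(-0.943, -0.180)
continuing one RK4 step at a time; state shown every 25 steps (Δt=0.5):
t=0.500: state=(-0.812, -0.178)
t=1.000: state=(-0.639, -0.169)
t=1.500: state=(-0.415, -0.150)
t=2.000: state=(-0.091, -0.118)
t=2.500: state=(0.410, -0.066)
t=3.000: state=(1.097, 0.014)
t=3.500: state=(1.667, 0.124)
t=4.000: state=(1.883, 0.250)
t=4.500: state=(1.911, 0.377)
t=5.000: state=(1.884, 0.499)
t=5.500: state=(1.842, 0.615)
t=6.000: state=(1.797, 0.724)
t=6.500: state=(1.750, 0.826)
t=7.000: state=(1.703, 0.923)
t=7.500: state=(1.654, 1.013)
t=8.000: state=(1.604, 1.098)
t=8.500: state=(1.553, 1.177)
t=9.000: state=(1.500, 1.250)
t=9.500: state=(1.446, 1.319)
t=10.000: state=(1.389, 1.381)
t=10.500: state=(1.329, 1.439)
t=11.000: state=(1.265, 1.491)
t=11.500: state=(1.197, 1.538)
t=12.000: state=(1.121, 1.579)
t=12.500: state=(1.037, 1.615)
t=12.760: state=(0.988, 1.632)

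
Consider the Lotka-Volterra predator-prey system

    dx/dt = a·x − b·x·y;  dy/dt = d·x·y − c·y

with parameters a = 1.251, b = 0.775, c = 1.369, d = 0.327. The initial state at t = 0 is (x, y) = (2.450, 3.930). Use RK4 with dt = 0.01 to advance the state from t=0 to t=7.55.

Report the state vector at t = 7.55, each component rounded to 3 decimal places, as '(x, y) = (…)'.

t=0.000: state=(2.450, 3.930)
step 1 (dt=0.01): k1=(-4.397, -2.232), k2=(-4.337, -2.253), k3=(-4.337, -2.253), k4=(-4.277, -2.274); state += dt/6·(k1+2k2+2k3+k4)
t=0.010: state=(2.407, 3.907)
t=0.020: state=(2.364, 3.885)
t=0.030: state=(2.323, 3.861)
continuing one RK4 step at a time; state shown every 25 steps (Δt=0.25):
t=0.250: state=(1.661, 3.289)
t=0.500: state=(1.281, 2.629)
t=0.750: state=(1.114, 2.057)
t=1.000: state=(1.071, 1.596)
t=1.250: state=(1.115, 1.239)
t=1.500: state=(1.232, 0.968)
t=1.750: state=(1.425, 0.766)
t=2.000: state=(1.706, 0.618)
t=2.250: state=(2.091, 0.512)
t=2.500: state=(2.609, 0.440)
t=2.750: state=(3.290, 0.397)
t=3.000: state=(4.173, 0.382)
t=3.250: state=(5.292, 0.399)
t=3.500: state=(6.663, 0.461)
t=3.750: state=(8.232, 0.602)
t=4.000: state=(9.770, 0.893)
t=4.250: state=(10.685, 1.474)
t=4.500: state=(10.030, 2.475)
t=4.750: state=(7.562, 3.640)
t=5.000: state=(4.746, 4.259)
t=5.250: state=(2.858, 4.097)
t=5.500: state=(1.863, 3.512)
t=5.750: state=(1.377, 2.841)
t=6.000: state=(1.153, 2.234)
t=6.250: state=(1.075, 1.737)
t=6.500: state=(1.092, 1.347)
t=6.750: state=(1.185, 1.049)
t=7.000: state=(1.353, 0.826)
t=7.250: state=(1.602, 0.662)
t=7.500: state=(1.951, 0.543)
t=7.550: state=(2.034, 0.524)

(x, y) = (2.034, 0.524)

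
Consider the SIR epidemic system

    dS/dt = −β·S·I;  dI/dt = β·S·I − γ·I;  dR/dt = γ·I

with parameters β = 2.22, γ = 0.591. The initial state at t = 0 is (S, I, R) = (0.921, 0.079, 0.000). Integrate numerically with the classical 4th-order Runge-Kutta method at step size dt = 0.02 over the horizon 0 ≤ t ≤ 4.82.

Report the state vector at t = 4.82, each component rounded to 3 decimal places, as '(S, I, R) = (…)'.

t=0.000: state=(0.921, 0.079, 0.000)
step 1 (dt=0.02): k1=(-0.162, 0.115, 0.047), k2=(-0.164, 0.116, 0.047), k3=(-0.164, 0.116, 0.047), k4=(-0.166, 0.118, 0.048); state += dt/6·(k1+2k2+2k3+k4)
t=0.020: state=(0.918, 0.081, 0.001)
t=0.040: state=(0.914, 0.084, 0.002)
t=0.060: state=(0.911, 0.086, 0.003)
continuing one RK4 step at a time; state shown every 10 steps (Δt=0.2):
t=0.200: state=(0.884, 0.105, 0.011)
t=0.400: state=(0.838, 0.137, 0.025)
t=0.600: state=(0.783, 0.174, 0.043)
t=0.800: state=(0.718, 0.216, 0.066)
t=1.000: state=(0.646, 0.260, 0.094)
t=1.200: state=(0.570, 0.302, 0.128)
t=1.400: state=(0.494, 0.340, 0.166)
t=1.600: state=(0.422, 0.370, 0.208)
t=1.800: state=(0.356, 0.391, 0.253)
t=2.000: state=(0.299, 0.402, 0.300)
t=2.200: state=(0.250, 0.403, 0.347)
t=2.400: state=(0.209, 0.396, 0.395)
t=2.600: state=(0.176, 0.383, 0.441)
t=2.800: state=(0.149, 0.366, 0.485)
t=3.000: state=(0.127, 0.346, 0.527)
t=3.200: state=(0.110, 0.324, 0.567)
t=3.400: state=(0.095, 0.301, 0.604)
t=3.600: state=(0.084, 0.278, 0.638)
t=3.800: state=(0.074, 0.256, 0.669)
t=4.000: state=(0.067, 0.235, 0.698)
t=4.200: state=(0.060, 0.215, 0.725)
t=4.400: state=(0.055, 0.196, 0.749)
t=4.600: state=(0.051, 0.178, 0.771)
t=4.800: state=(0.047, 0.162, 0.791)
t=4.820: state=(0.047, 0.160, 0.793)

(S, I, R) = (0.047, 0.160, 0.793)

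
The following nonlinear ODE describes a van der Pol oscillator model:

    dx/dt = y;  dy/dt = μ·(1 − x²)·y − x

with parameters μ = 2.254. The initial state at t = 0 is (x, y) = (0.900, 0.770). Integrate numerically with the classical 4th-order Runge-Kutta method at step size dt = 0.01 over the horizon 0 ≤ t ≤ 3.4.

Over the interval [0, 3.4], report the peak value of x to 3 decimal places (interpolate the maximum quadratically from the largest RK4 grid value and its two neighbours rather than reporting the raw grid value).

t=0.000: state=(0.900, 0.770)
step 1 (dt=0.01): k1=(0.770, -0.570), k2=(0.767, -0.587), k3=(0.767, -0.587), k4=(0.764, -0.604); state += dt/6·(k1+2k2+2k3+k4)
t=0.010: state=(0.908, 0.764)
t=0.020: state=(0.915, 0.758)
t=0.030: state=(0.923, 0.751)
continuing one RK4 step at a time; state shown every 20 steps (Δt=0.2):
t=0.200: state=(1.038, 0.594)
t=0.400: state=(1.132, 0.338)
t=0.600: state=(1.173, 0.076)
t=0.800: state=(1.165, -0.151)
t=1.000: state=(1.115, -0.346)
t=1.200: state=(1.027, -0.532)
t=1.400: state=(0.900, -0.745)
t=1.600: state=(0.724, -1.043)
t=1.800: state=(0.471, -1.528)
t=2.000: state=(0.089, -2.370)
t=2.200: state=(-0.504, -3.572)
t=2.400: state=(-1.270, -3.678)
t=2.600: state=(-1.815, -1.639)
t=2.800: state=(-1.983, -0.267)
t=3.000: state=(-1.986, 0.150)
t=3.200: state=(-1.942, 0.263)
t=3.400: state=(-1.885, 0.303)
largest grid value and its neighbours: x(0.650)=1.17562, x(0.660)=1.17572, x(0.670)=1.17570
parabola through these three points peaks at t≈0.663 with x≈1.17572

max x = 1.176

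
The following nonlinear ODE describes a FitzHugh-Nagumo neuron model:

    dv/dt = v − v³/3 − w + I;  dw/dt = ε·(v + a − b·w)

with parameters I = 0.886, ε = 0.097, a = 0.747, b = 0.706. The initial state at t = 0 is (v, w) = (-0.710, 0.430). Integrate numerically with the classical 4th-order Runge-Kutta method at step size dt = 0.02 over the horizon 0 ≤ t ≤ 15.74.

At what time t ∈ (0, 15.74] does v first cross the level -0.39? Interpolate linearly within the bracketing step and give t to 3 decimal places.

t = 9.775

t=0.000: state=(-0.710, 0.430)
step 1 (dt=0.02): k1=(-0.135, -0.026), k2=(-0.135, -0.026), k3=(-0.135, -0.026), k4=(-0.136, -0.026); state += dt/6·(k1+2k2+2k3+k4)
t=0.020: state=(-0.713, 0.429)
t=0.040: state=(-0.715, 0.429)
t=0.060: state=(-0.718, 0.428)
continuing one RK4 step at a time; state shown every 50 steps (Δt=1):
t=1.000: state=(-0.861, 0.398)
t=2.000: state=(-1.013, 0.354)
t=3.000: state=(-1.115, 0.300)
t=4.000: state=(-1.148, 0.244)
t=5.000: state=(-1.124, 0.191)
t=6.000: state=(-1.062, 0.145)
t=7.000: state=(-0.969, 0.110)
t=8.000: state=(-0.838, 0.088)
t=9.000: state=(-0.641, 0.082)
t=9.760: state=(-0.396, 0.094)
next step: t=9.780: state=(-0.388, 0.094) — v has crossed -0.39
linear interpolation between t=9.760 (-0.39641) and t=9.780 (-0.38802) → t≈9.775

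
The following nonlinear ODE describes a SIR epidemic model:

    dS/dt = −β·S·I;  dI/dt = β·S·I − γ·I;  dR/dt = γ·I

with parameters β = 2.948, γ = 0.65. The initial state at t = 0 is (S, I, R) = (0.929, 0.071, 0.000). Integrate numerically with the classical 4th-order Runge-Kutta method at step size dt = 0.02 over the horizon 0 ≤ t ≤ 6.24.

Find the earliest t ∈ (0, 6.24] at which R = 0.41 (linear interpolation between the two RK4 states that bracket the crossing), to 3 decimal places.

t = 2.008

t=0.000: state=(0.929, 0.071, 0.000)
step 1 (dt=0.02): k1=(-0.194, 0.148, 0.046), k2=(-0.198, 0.151, 0.047), k3=(-0.198, 0.151, 0.047), k4=(-0.202, 0.154, 0.048); state += dt/6·(k1+2k2+2k3+k4)
t=0.020: state=(0.925, 0.074, 0.001)
t=0.040: state=(0.921, 0.077, 0.002)
t=0.060: state=(0.917, 0.080, 0.003)
continuing one RK4 step at a time; state shown every 25 steps (Δt=0.5):
t=0.500: state=(0.778, 0.183, 0.039)
t=1.000: state=(0.526, 0.348, 0.125)
t=1.500: state=(0.287, 0.454, 0.259)
t=2.000: state=(0.146, 0.446, 0.408)
next step: t=2.020: state=(0.142, 0.444, 0.413) — R has crossed 0.41
linear interpolation between t=2.000 (0.40764) and t=2.020 (0.41342) → t≈2.008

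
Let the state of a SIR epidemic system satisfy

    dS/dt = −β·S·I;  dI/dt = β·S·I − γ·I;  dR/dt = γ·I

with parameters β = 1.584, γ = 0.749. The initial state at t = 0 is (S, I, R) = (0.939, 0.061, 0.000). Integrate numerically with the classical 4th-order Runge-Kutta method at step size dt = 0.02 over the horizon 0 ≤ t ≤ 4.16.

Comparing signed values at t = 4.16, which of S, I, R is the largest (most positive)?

t=0.000: state=(0.939, 0.061, 0.000)
step 1 (dt=0.02): k1=(-0.091, 0.045, 0.046), k2=(-0.091, 0.045, 0.046), k3=(-0.091, 0.045, 0.046), k4=(-0.092, 0.046, 0.046); state += dt/6·(k1+2k2+2k3+k4)
t=0.020: state=(0.937, 0.062, 0.001)
t=0.040: state=(0.935, 0.063, 0.002)
t=0.060: state=(0.933, 0.064, 0.003)
continuing one RK4 step at a time; state shown every 10 steps (Δt=0.2):
t=0.200: state=(0.920, 0.070, 0.010)
t=0.400: state=(0.898, 0.081, 0.021)
t=0.600: state=(0.874, 0.092, 0.034)
t=0.800: state=(0.847, 0.104, 0.049)
t=1.000: state=(0.818, 0.117, 0.065)
t=1.200: state=(0.786, 0.130, 0.084)
t=1.400: state=(0.753, 0.143, 0.104)
t=1.600: state=(0.718, 0.155, 0.127)
t=1.800: state=(0.683, 0.167, 0.151)
t=2.000: state=(0.647, 0.177, 0.176)
t=2.200: state=(0.610, 0.186, 0.204)
t=2.400: state=(0.575, 0.193, 0.232)
t=2.600: state=(0.540, 0.198, 0.261)
t=2.800: state=(0.507, 0.202, 0.291)
t=3.000: state=(0.476, 0.203, 0.322)
t=3.200: state=(0.446, 0.202, 0.352)
t=3.400: state=(0.419, 0.199, 0.382)
t=3.600: state=(0.393, 0.195, 0.412)
t=3.800: state=(0.370, 0.190, 0.440)
t=4.000: state=(0.349, 0.183, 0.468)
t=4.160: state=(0.333, 0.177, 0.490)
compare at T: S=0.333, I=0.177, R=0.490

largest component: R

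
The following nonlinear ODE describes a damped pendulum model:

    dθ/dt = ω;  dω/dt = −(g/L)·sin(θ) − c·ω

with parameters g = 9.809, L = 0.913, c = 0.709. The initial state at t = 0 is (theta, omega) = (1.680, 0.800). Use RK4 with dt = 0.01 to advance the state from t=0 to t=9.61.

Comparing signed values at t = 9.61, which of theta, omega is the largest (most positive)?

t=0.000: state=(1.680, 0.800)
step 1 (dt=0.01): k1=(0.800, -11.247), k2=(0.744, -11.202), k3=(0.744, -11.203), k4=(0.688, -11.158); state += dt/6·(k1+2k2+2k3+k4)
t=0.010: state=(1.687, 0.688)
t=0.020: state=(1.694, 0.577)
t=0.030: state=(1.699, 0.467)
continuing one RK4 step at a time; state shown every 50 steps (Δt=0.5):
t=0.500: state=(0.836, -3.754)
t=1.000: state=(-0.922, -1.896)
t=1.500: state=(-0.694, 2.413)
t=2.000: state=(0.581, 1.601)
t=2.500: state=(0.489, -1.691)
t=3.000: state=(-0.410, -1.120)
t=3.500: state=(-0.323, 1.243)
t=4.000: state=(0.305, 0.721)
t=4.500: state=(0.204, -0.927)
t=5.000: state=(-0.229, -0.436)
t=5.500: state=(-0.124, 0.688)
t=6.000: state=(0.171, 0.246)
t=6.500: state=(0.071, -0.506)
t=7.000: state=(-0.127, -0.126)
t=7.500: state=(-0.038, 0.367)
t=8.000: state=(0.093, 0.053)
t=8.500: state=(0.018, -0.262)
t=9.000: state=(-0.067, -0.012)
t=9.500: state=(-0.006, 0.185)
t=9.610: state=(0.014, 0.167)
compare at T: theta=0.014, omega=0.167

largest component: omega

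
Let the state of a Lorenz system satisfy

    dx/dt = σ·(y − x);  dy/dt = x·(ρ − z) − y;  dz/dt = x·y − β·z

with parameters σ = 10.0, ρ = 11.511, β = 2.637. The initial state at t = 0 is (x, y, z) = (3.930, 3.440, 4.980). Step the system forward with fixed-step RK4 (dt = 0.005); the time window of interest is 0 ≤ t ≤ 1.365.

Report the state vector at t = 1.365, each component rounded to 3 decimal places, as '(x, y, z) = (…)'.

t=0.000: state=(3.930, 3.440, 4.980)
step 1 (dt=0.005): k1=(-4.900, 22.227, 0.387), k2=(-4.222, 22.087, 0.560), k3=(-4.242, 22.097, 0.563), k4=(-3.583, 21.967, 0.738); state += dt/6·(k1+2k2+2k3+k4)
t=0.005: state=(3.909, 3.550, 4.983)
t=0.010: state=(3.894, 3.660, 4.987)
t=0.015: state=(3.885, 3.768, 4.994)
continuing one RK4 step at a time; state shown every 10 steps (Δt=0.05):
t=0.050: state=(3.967, 4.508, 5.095)
t=0.100: state=(4.403, 5.558, 5.452)
t=0.150: state=(5.083, 6.611, 6.134)
t=0.200: state=(5.897, 7.588, 7.211)
t=0.250: state=(6.729, 8.318, 8.691)
t=0.300: state=(7.429, 8.582, 10.447)
t=0.350: state=(7.827, 8.223, 12.191)
t=0.400: state=(7.798, 7.282, 13.547)
t=0.450: state=(7.331, 6.022, 14.241)
t=0.500: state=(6.547, 4.785, 14.236)
t=0.550: state=(5.635, 3.811, 13.695)
t=0.600: state=(4.771, 3.174, 12.845)
t=0.650: state=(4.062, 2.834, 11.872)
t=0.700: state=(3.548, 2.719, 10.895)
t=0.750: state=(3.227, 2.763, 9.980)
t=0.800: state=(3.076, 2.927, 9.164)
t=0.850: state=(3.070, 3.188, 8.470)
t=0.900: state=(3.189, 3.540, 7.915)
t=0.950: state=(3.418, 3.981, 7.518)
t=1.000: state=(3.748, 4.505, 7.301)
t=1.050: state=(4.171, 5.102, 7.291)
t=1.100: state=(4.673, 5.742, 7.516)
t=1.150: state=(5.229, 6.372, 7.997)
t=1.200: state=(5.798, 6.911, 8.733)
t=1.250: state=(6.318, 7.257, 9.676)
t=1.300: state=(6.711, 7.319, 10.720)
t=1.350: state=(6.905, 7.056, 11.702)
t=1.365: state=(6.916, 6.918, 11.959)

(x, y, z) = (6.916, 6.918, 11.959)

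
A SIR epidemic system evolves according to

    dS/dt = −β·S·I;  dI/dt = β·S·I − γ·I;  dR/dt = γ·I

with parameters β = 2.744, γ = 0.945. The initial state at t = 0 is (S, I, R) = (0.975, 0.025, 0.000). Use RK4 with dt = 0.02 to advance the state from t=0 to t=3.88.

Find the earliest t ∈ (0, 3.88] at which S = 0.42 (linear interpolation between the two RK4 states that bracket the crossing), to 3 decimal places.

t=0.000: state=(0.975, 0.025, 0.000)
step 1 (dt=0.02): k1=(-0.067, 0.043, 0.024), k2=(-0.068, 0.044, 0.024), k3=(-0.068, 0.044, 0.024), k4=(-0.069, 0.045, 0.024); state += dt/6·(k1+2k2+2k3+k4)
t=0.020: state=(0.974, 0.026, 0.000)
t=0.040: state=(0.972, 0.027, 0.001)
t=0.060: state=(0.971, 0.028, 0.001)
continuing one RK4 step at a time; state shown every 10 steps (Δt=0.2):
t=0.200: state=(0.959, 0.035, 0.006)
t=0.400: state=(0.937, 0.049, 0.014)
t=0.600: state=(0.908, 0.067, 0.024)
t=0.800: state=(0.870, 0.091, 0.039)
t=1.000: state=(0.821, 0.120, 0.059)
t=1.200: state=(0.762, 0.153, 0.085)
t=1.400: state=(0.694, 0.189, 0.117)
t=1.600: state=(0.619, 0.224, 0.156)
t=1.800: state=(0.543, 0.256, 0.202)
t=2.000: state=(0.469, 0.279, 0.252)
t=2.120: state=(0.427, 0.289, 0.285)
next step: t=2.140: state=(0.420, 0.290, 0.290) — S has crossed 0.42
linear interpolation between t=2.120 (0.42665) and t=2.140 (0.41993) → t≈2.140

t = 2.140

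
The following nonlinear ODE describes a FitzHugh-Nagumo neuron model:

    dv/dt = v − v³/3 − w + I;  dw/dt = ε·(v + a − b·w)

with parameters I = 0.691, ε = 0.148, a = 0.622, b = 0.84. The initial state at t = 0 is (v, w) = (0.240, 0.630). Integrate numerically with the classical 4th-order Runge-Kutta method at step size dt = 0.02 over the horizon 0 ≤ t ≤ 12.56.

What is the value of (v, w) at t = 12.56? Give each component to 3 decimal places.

(v, w) = (-1.851, 0.904)

t=0.000: state=(0.240, 0.630)
step 1 (dt=0.02): k1=(0.296, 0.049), k2=(0.299, 0.050), k3=(0.299, 0.050), k4=(0.301, 0.050); state += dt/6·(k1+2k2+2k3+k4)
t=0.020: state=(0.246, 0.631)
t=0.040: state=(0.252, 0.632)
t=0.060: state=(0.258, 0.633)
continuing one RK4 step at a time; state shown every 25 steps (Δt=0.5):
t=0.500: state=(0.420, 0.660)
t=1.000: state=(0.666, 0.703)
t=1.500: state=(0.959, 0.764)
t=2.000: state=(1.229, 0.842)
t=2.500: state=(1.404, 0.931)
t=3.000: state=(1.479, 1.023)
t=3.500: state=(1.486, 1.113)
t=4.000: state=(1.457, 1.196)
t=4.500: state=(1.410, 1.272)
t=5.000: state=(1.354, 1.339)
t=5.500: state=(1.290, 1.398)
t=6.000: state=(1.221, 1.448)
t=6.500: state=(1.147, 1.490)
t=7.000: state=(1.065, 1.525)
t=7.500: state=(0.975, 1.551)
t=8.000: state=(0.870, 1.568)
t=8.500: state=(0.745, 1.576)
t=9.000: state=(0.587, 1.574)
t=9.500: state=(0.371, 1.558)
t=10.000: state=(0.054, 1.525)
t=10.500: state=(-0.433, 1.465)
t=11.000: state=(-1.089, 1.367)
t=11.500: state=(-1.627, 1.230)
t=12.000: state=(-1.833, 1.074)
t=12.500: state=(-1.854, 0.921)
t=12.560: state=(-1.851, 0.904)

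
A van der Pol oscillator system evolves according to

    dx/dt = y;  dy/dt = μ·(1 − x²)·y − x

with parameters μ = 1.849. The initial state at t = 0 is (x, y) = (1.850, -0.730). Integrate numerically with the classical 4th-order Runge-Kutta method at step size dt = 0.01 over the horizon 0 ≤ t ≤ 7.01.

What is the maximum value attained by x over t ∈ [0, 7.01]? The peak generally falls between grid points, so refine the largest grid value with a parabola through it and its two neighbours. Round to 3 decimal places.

t=0.000: state=(1.850, -0.730)
step 1 (dt=0.01): k1=(-0.730, 1.420), k2=(-0.723, 1.374), k3=(-0.723, 1.375), k4=(-0.716, 1.330); state += dt/6·(k1+2k2+2k3+k4)
t=0.010: state=(1.843, -0.716)
t=0.020: state=(1.836, -0.703)
t=0.030: state=(1.829, -0.691)
continuing one RK4 step at a time; state shown every 25 steps (Δt=0.25):
t=0.250: state=(1.695, -0.558)
t=0.500: state=(1.558, -0.548)
t=0.750: state=(1.416, -0.601)
t=1.000: state=(1.254, -0.700)
t=1.250: state=(1.060, -0.868)
t=1.500: state=(0.810, -1.159)
t=1.750: state=(0.460, -1.700)
t=2.000: state=(-0.078, -2.687)
t=2.250: state=(-0.890, -3.639)
t=2.500: state=(-1.684, -2.269)
t=2.750: state=(-1.993, -0.435)
t=3.000: state=(-2.010, 0.164)
t=3.250: state=(-1.946, 0.315)
t=3.500: state=(-1.860, 0.372)
t=3.750: state=(-1.762, 0.412)
t=4.000: state=(-1.654, 0.455)
t=4.250: state=(-1.533, 0.511)
t=4.500: state=(-1.397, 0.587)
t=4.750: state=(-1.237, 0.700)
t=5.000: state=(-1.041, 0.877)
t=5.250: state=(-0.788, 1.181)
t=5.500: state=(-0.429, 1.746)
t=5.750: state=(0.124, 2.763)
t=6.000: state=(0.950, 3.634)
t=6.250: state=(1.719, 2.112)
t=6.500: state=(1.998, 0.366)
t=6.750: state=(2.006, -0.180)
t=7.000: state=(1.940, -0.321)
t=7.010: state=(1.937, -0.324)
largest grid value and its neighbours: x(6.620)=2.01871, x(6.630)=2.01871, x(6.640)=2.01852
parabola through these three points peaks at t≈6.625 with x≈2.01874

max x = 2.019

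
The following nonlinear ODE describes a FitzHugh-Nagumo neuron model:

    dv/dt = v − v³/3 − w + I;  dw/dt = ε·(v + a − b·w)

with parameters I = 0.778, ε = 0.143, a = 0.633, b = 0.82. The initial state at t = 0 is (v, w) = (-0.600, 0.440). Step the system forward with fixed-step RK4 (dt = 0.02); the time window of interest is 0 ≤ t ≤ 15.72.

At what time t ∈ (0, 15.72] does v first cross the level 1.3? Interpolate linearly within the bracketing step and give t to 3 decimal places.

t=0.000: state=(-0.600, 0.440)
step 1 (dt=0.02): k1=(-0.190, -0.047), k2=(-0.191, -0.047), k3=(-0.191, -0.047), k4=(-0.191, -0.047); state += dt/6·(k1+2k2+2k3+k4)
t=0.020: state=(-0.604, 0.439)
t=0.040: state=(-0.608, 0.438)
t=0.060: state=(-0.612, 0.437)
continuing one RK4 step at a time; state shown every 50 steps (Δt=1):
t=1.000: state=(-0.820, 0.381)
t=2.000: state=(-1.043, 0.298)
t=3.000: state=(-1.165, 0.200)
t=4.000: state=(-1.172, 0.104)
t=5.000: state=(-1.102, 0.024)
t=6.000: state=(-0.980, -0.034)
t=7.000: state=(-0.804, -0.066)
t=8.000: state=(-0.528, -0.064)
t=9.000: state=(0.016, -0.010)
t=10.000: state=(1.161, 0.151)
t=10.100: state=(1.283, 0.175)
next step: t=10.120: state=(1.307, 0.181) — v has crossed 1.3
linear interpolation between t=10.100 (1.28344) and t=10.120 (1.30686) → t≈10.114

t = 10.114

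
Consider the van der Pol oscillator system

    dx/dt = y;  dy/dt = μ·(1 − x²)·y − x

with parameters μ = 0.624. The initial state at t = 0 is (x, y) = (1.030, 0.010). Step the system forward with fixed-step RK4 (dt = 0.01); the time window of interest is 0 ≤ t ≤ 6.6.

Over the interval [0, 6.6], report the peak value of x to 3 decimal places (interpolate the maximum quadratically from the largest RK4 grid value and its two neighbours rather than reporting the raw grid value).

max x = 1.935

t=0.000: state=(1.030, 0.010)
step 1 (dt=0.01): k1=(0.010, -1.030), k2=(0.005, -1.030), k3=(0.005, -1.030), k4=(-0.000, -1.030); state += dt/6·(k1+2k2+2k3+k4)
t=0.010: state=(1.030, -0.000)
t=0.020: state=(1.030, -0.011)
t=0.030: state=(1.030, -0.021)
continuing one RK4 step at a time; state shown every 25 steps (Δt=0.25):
t=0.250: state=(1.001, -0.245)
t=0.500: state=(0.909, -0.490)
t=0.750: state=(0.756, -0.728)
t=1.000: state=(0.544, -0.967)
t=1.250: state=(0.272, -1.211)
t=1.500: state=(-0.060, -1.442)
t=1.750: state=(-0.443, -1.601)
t=2.000: state=(-0.846, -1.583)
t=2.250: state=(-1.213, -1.308)
t=2.500: state=(-1.483, -0.830)
t=2.750: state=(-1.625, -0.313)
t=3.000: state=(-1.647, 0.121)
t=3.250: state=(-1.573, 0.452)
t=3.500: state=(-1.427, 0.714)
t=3.750: state=(-1.219, 0.948)
t=4.000: state=(-0.952, 1.190)
t=4.250: state=(-0.621, 1.465)
t=4.500: state=(-0.217, 1.776)
t=4.750: state=(0.265, 2.066)
t=5.000: state=(0.801, 2.164)
t=5.250: state=(1.313, 1.854)
t=5.500: state=(1.696, 1.170)
t=5.750: state=(1.895, 0.441)
t=6.000: state=(1.932, -0.103)
t=6.250: state=(1.859, -0.460)
t=6.500: state=(1.712, -0.706)
t=6.600: state=(1.637, -0.789)
largest grid value and its neighbours: x(5.930)=1.93509, x(5.940)=1.93527, x(5.950)=1.93525
parabola through these three points peaks at t≈5.944 with x≈1.93529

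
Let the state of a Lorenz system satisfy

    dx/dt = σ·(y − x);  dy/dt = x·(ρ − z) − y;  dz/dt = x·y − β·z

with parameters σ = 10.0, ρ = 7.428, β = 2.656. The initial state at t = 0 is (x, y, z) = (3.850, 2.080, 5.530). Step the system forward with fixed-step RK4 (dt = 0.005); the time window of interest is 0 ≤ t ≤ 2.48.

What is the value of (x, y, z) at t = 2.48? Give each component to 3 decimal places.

(x, y, z) = (3.871, 3.850, 6.302)

t=0.000: state=(3.850, 2.080, 5.530)
step 1 (dt=0.005): k1=(-17.700, 5.227, -6.680), k2=(-17.127, 5.194, -6.678), k3=(-17.142, 5.197, -6.675), k4=(-16.583, 5.164, -6.672); state += dt/6·(k1+2k2+2k3+k4)
t=0.005: state=(3.764, 2.106, 5.497)
t=0.010: state=(3.684, 2.132, 5.463)
t=0.015: state=(3.609, 2.157, 5.430)
continuing one RK4 step at a time; state shown every 20 steps (Δt=0.1):
t=0.100: state=(2.913, 2.568, 4.903)
t=0.200: state=(2.877, 3.074, 4.467)
t=0.300: state=(3.214, 3.664, 4.325)
t=0.400: state=(3.736, 4.313, 4.540)
t=0.500: state=(4.326, 4.905, 5.129)
t=0.600: state=(4.838, 5.253, 6.004)
t=0.700: state=(5.104, 5.203, 6.916)
t=0.800: state=(5.027, 4.785, 7.543)
t=0.900: state=(4.667, 4.222, 7.701)
t=1.000: state=(4.202, 3.747, 7.445)
t=1.100: state=(3.802, 3.472, 6.963)
t=1.200: state=(3.556, 3.396, 6.437)
t=1.300: state=(3.479, 3.482, 5.991)
t=1.400: state=(3.551, 3.685, 5.696)
t=1.500: state=(3.734, 3.959, 5.590)
t=1.600: state=(3.983, 4.245, 5.680)
t=1.700: state=(4.239, 4.479, 5.938)
t=1.800: state=(4.441, 4.596, 6.292)
t=1.900: state=(4.535, 4.567, 6.640)
t=2.000: state=(4.504, 4.414, 6.879)
t=2.100: state=(4.371, 4.204, 6.954)
t=2.200: state=(4.191, 4.009, 6.872)
t=2.300: state=(4.024, 3.879, 6.686)
t=2.400: state=(3.911, 3.832, 6.465)
t=2.480: state=(3.871, 3.850, 6.302)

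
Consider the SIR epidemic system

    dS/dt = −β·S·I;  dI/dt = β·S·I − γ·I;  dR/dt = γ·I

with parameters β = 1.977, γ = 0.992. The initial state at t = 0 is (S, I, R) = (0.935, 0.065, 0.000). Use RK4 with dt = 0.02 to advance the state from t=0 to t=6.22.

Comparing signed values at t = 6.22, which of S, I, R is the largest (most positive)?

largest component: R

t=0.000: state=(0.935, 0.065, 0.000)
step 1 (dt=0.02): k1=(-0.120, 0.056, 0.064), k2=(-0.121, 0.056, 0.065), k3=(-0.121, 0.056, 0.065), k4=(-0.122, 0.056, 0.066); state += dt/6·(k1+2k2+2k3+k4)
t=0.020: state=(0.933, 0.066, 0.001)
t=0.040: state=(0.930, 0.067, 0.003)
t=0.060: state=(0.928, 0.068, 0.004)
continuing one RK4 step at a time; state shown every 25 steps (Δt=0.5):
t=0.500: state=(0.864, 0.096, 0.040)
t=1.000: state=(0.772, 0.132, 0.096)
t=1.500: state=(0.666, 0.164, 0.170)
t=2.000: state=(0.561, 0.183, 0.257)
t=2.500: state=(0.467, 0.185, 0.349)
t=3.000: state=(0.391, 0.172, 0.437)
t=3.500: state=(0.334, 0.149, 0.517)
t=4.000: state=(0.291, 0.124, 0.585)
t=4.500: state=(0.261, 0.099, 0.640)
t=5.000: state=(0.239, 0.077, 0.683)
t=5.500: state=(0.224, 0.059, 0.717)
t=6.000: state=(0.213, 0.045, 0.743)
t=6.220: state=(0.209, 0.039, 0.752)
compare at T: S=0.209, I=0.039, R=0.752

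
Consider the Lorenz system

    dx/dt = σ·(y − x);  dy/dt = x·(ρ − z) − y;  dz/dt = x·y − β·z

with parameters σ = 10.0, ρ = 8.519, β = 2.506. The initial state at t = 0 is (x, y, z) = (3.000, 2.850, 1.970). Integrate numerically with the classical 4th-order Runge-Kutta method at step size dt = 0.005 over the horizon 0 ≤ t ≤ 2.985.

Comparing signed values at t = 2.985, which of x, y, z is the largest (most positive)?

t=0.000: state=(3.000, 2.850, 1.970)
step 1 (dt=0.005): k1=(-1.500, 16.797, 3.613), k2=(-1.043, 16.703, 3.706), k3=(-1.056, 16.710, 3.708), k4=(-0.612, 16.623, 3.802); state += dt/6·(k1+2k2+2k3+k4)
t=0.005: state=(2.995, 2.934, 1.989)
t=0.010: state=(2.994, 3.016, 2.008)
t=0.015: state=(2.997, 3.098, 2.029)
continuing one RK4 step at a time; state shown every 20 steps (Δt=0.1):
t=0.100: state=(3.502, 4.469, 2.576)
t=0.200: state=(4.718, 6.101, 3.952)
t=0.300: state=(6.070, 7.262, 6.351)
t=0.400: state=(6.818, 6.999, 9.152)
t=0.500: state=(6.354, 5.310, 10.787)
t=0.600: state=(5.015, 3.552, 10.600)
t=0.700: state=(3.691, 2.582, 9.391)
t=0.800: state=(2.853, 2.280, 7.988)
t=0.900: state=(2.504, 2.356, 6.752)
t=1.000: state=(2.515, 2.670, 5.805)
t=1.100: state=(2.791, 3.182, 5.201)
t=1.200: state=(3.285, 3.876, 4.998)
t=1.300: state=(3.953, 4.683, 5.269)
t=1.400: state=(4.698, 5.425, 6.058)
t=1.500: state=(5.324, 5.803, 7.245)
t=1.600: state=(5.579, 5.587, 8.430)
t=1.700: state=(5.344, 4.892, 9.115)
t=1.800: state=(4.766, 4.116, 9.101)
t=1.900: state=(4.140, 3.575, 8.579)
t=2.000: state=(3.683, 3.344, 7.857)
t=2.100: state=(3.467, 3.371, 7.164)
t=2.200: state=(3.478, 3.590, 6.637)
t=2.300: state=(3.673, 3.943, 6.354)
t=2.400: state=(3.998, 4.365, 6.358)
t=2.500: state=(4.380, 4.761, 6.649)
t=2.600: state=(4.724, 5.012, 7.159)
t=2.700: state=(4.924, 5.025, 7.731)
t=2.800: state=(4.916, 4.804, 8.169)
t=2.900: state=(4.720, 4.457, 8.334)
t=2.985: state=(4.475, 4.173, 8.251)
compare at T: x=4.475, y=4.173, z=8.251

largest component: z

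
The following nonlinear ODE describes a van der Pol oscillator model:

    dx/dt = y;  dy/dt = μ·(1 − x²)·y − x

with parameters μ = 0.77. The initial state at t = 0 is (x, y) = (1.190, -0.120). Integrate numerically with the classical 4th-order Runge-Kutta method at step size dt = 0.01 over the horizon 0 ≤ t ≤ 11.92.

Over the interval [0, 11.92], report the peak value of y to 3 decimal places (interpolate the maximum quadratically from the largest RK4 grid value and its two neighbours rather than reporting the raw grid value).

t=0.000: state=(1.190, -0.120)
step 1 (dt=0.01): k1=(-0.120, -1.152), k2=(-0.126, -1.149), k3=(-0.126, -1.149), k4=(-0.131, -1.147); state += dt/6·(k1+2k2+2k3+k4)
t=0.010: state=(1.189, -0.131)
t=0.020: state=(1.187, -0.143)
t=0.030: state=(1.186, -0.154)
continuing one RK4 step at a time; state shown every 50 steps (Δt=0.5):
t=0.500: state=(0.995, -0.648)
t=1.000: state=(0.542, -1.180)
t=1.500: state=(-0.205, -1.809)
t=2.000: state=(-1.168, -1.801)
t=2.500: state=(-1.762, -0.502)
t=3.000: state=(-1.759, 0.391)
t=3.500: state=(-1.448, 0.823)
t=4.000: state=(-0.935, 1.254)
t=4.500: state=(-0.150, 1.935)
t=5.000: state=(0.976, 2.366)
t=5.500: state=(1.853, 0.907)
t=6.000: state=(1.960, -0.287)
t=6.500: state=(1.692, -0.727)
t=7.000: state=(1.247, -1.066)
t=7.500: state=(0.595, -1.596)
t=8.000: state=(-0.395, -2.354)
t=8.500: state=(-1.542, -1.816)
t=9.000: state=(-2.000, -0.135)
t=9.500: state=(-1.863, 0.557)
t=10.000: state=(-1.499, 0.889)
t=10.500: state=(-0.962, 1.290)
t=11.000: state=(-0.160, 1.975)
t=11.500: state=(0.990, 2.413)
t=11.920: state=(1.793, 1.197)
largest grid value and its neighbours: y(11.400)=2.45441, y(11.410)=2.45485, y(11.420)=2.45433
parabola through these three points peaks at t≈11.410 with y≈2.45485

max y = 2.455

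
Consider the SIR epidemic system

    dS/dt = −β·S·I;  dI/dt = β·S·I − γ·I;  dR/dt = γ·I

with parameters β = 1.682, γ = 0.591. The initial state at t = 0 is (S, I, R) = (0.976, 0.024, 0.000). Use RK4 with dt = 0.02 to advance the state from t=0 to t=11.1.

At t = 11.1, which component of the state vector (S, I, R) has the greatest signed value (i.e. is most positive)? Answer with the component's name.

t=0.000: state=(0.976, 0.024, 0.000)
step 1 (dt=0.02): k1=(-0.039, 0.025, 0.014), k2=(-0.040, 0.025, 0.014), k3=(-0.040, 0.025, 0.014), k4=(-0.040, 0.026, 0.014); state += dt/6·(k1+2k2+2k3+k4)
t=0.020: state=(0.975, 0.025, 0.000)
t=0.040: state=(0.974, 0.025, 0.001)
t=0.060: state=(0.974, 0.026, 0.001)
continuing one RK4 step at a time; state shown every 25 steps (Δt=0.5):
t=0.500: state=(0.951, 0.040, 0.009)
t=1.000: state=(0.910, 0.065, 0.025)
t=1.500: state=(0.849, 0.102, 0.049)
t=2.000: state=(0.764, 0.150, 0.086)
t=2.500: state=(0.658, 0.203, 0.138)
t=3.000: state=(0.543, 0.251, 0.206)
t=3.500: state=(0.434, 0.281, 0.285)
t=4.000: state=(0.341, 0.289, 0.370)
t=4.500: state=(0.268, 0.278, 0.454)
t=5.000: state=(0.214, 0.253, 0.533)
t=5.500: state=(0.175, 0.222, 0.603)
t=6.000: state=(0.148, 0.189, 0.664)
t=6.500: state=(0.128, 0.158, 0.715)
t=7.000: state=(0.113, 0.130, 0.757)
t=7.500: state=(0.103, 0.106, 0.792)
t=8.000: state=(0.095, 0.085, 0.820)
t=8.500: state=(0.089, 0.069, 0.843)
t=9.000: state=(0.084, 0.055, 0.861)
t=9.500: state=(0.081, 0.044, 0.875)
t=10.000: state=(0.078, 0.035, 0.887)
t=10.500: state=(0.076, 0.028, 0.896)
t=11.000: state=(0.075, 0.022, 0.903)
t=11.100: state=(0.074, 0.021, 0.905)
compare at T: S=0.074, I=0.021, R=0.905

largest component: R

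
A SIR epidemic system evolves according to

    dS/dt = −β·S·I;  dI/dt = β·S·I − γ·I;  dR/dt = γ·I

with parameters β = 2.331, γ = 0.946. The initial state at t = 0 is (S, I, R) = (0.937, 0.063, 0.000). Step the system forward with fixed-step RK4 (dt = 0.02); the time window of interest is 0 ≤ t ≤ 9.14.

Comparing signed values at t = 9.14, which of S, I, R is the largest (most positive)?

largest component: R

t=0.000: state=(0.937, 0.063, 0.000)
step 1 (dt=0.02): k1=(-0.138, 0.078, 0.060), k2=(-0.139, 0.079, 0.060), k3=(-0.139, 0.079, 0.060), k4=(-0.141, 0.080, 0.061); state += dt/6·(k1+2k2+2k3+k4)
t=0.020: state=(0.934, 0.065, 0.001)
t=0.040: state=(0.931, 0.066, 0.002)
t=0.060: state=(0.928, 0.068, 0.004)
continuing one RK4 step at a time; state shown every 25 steps (Δt=0.5):
t=0.500: state=(0.848, 0.112, 0.041)
t=1.000: state=(0.718, 0.174, 0.108)
t=1.500: state=(0.567, 0.229, 0.204)
t=2.000: state=(0.426, 0.254, 0.320)
t=2.500: state=(0.318, 0.243, 0.439)
t=3.000: state=(0.244, 0.210, 0.546)
t=3.500: state=(0.196, 0.169, 0.636)
t=4.000: state=(0.164, 0.129, 0.706)
t=4.500: state=(0.144, 0.096, 0.759)
t=5.000: state=(0.131, 0.071, 0.798)
t=5.500: state=(0.122, 0.051, 0.827)
t=6.000: state=(0.116, 0.036, 0.847)
t=6.500: state=(0.112, 0.026, 0.862)
t=7.000: state=(0.109, 0.018, 0.872)
t=7.500: state=(0.107, 0.013, 0.880)
t=8.000: state=(0.106, 0.009, 0.885)
t=8.500: state=(0.105, 0.006, 0.889)
t=9.000: state=(0.104, 0.005, 0.891)
t=9.140: state=(0.104, 0.004, 0.892)
compare at T: S=0.104, I=0.004, R=0.892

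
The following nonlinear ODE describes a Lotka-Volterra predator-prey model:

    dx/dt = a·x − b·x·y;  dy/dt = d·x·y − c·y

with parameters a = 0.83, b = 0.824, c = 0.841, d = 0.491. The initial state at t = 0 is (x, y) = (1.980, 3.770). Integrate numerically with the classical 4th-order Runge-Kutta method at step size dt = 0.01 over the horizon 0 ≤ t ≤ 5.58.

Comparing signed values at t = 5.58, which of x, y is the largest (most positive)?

largest component: x

t=0.000: state=(1.980, 3.770)
step 1 (dt=0.01): k1=(-4.507, 0.495), k2=(-4.460, 0.453), k3=(-4.460, 0.454), k4=(-4.413, 0.412); state += dt/6·(k1+2k2+2k3+k4)
t=0.010: state=(1.935, 3.775)
t=0.020: state=(1.892, 3.778)
t=0.030: state=(1.849, 3.781)
continuing one RK4 step at a time; state shown every 20 steps (Δt=0.2):
t=0.200: state=(1.256, 3.725)
t=0.400: state=(0.817, 3.479)
t=0.600: state=(0.559, 3.142)
t=0.800: state=(0.405, 2.783)
t=1.000: state=(0.311, 2.435)
t=1.200: state=(0.253, 2.115)
t=1.400: state=(0.215, 1.829)
t=1.600: state=(0.192, 1.577)
t=1.800: state=(0.178, 1.357)
t=2.000: state=(0.171, 1.167)
t=2.200: state=(0.169, 1.003)
t=2.400: state=(0.171, 0.862)
t=2.600: state=(0.177, 0.741)
t=2.800: state=(0.187, 0.638)
t=3.000: state=(0.200, 0.549)
t=3.200: state=(0.217, 0.474)
t=3.400: state=(0.238, 0.409)
t=3.600: state=(0.264, 0.355)
t=3.800: state=(0.295, 0.308)
t=4.000: state=(0.332, 0.268)
t=4.200: state=(0.376, 0.235)
t=4.400: state=(0.428, 0.207)
t=4.600: state=(0.490, 0.183)
t=4.800: state=(0.562, 0.163)
t=5.000: state=(0.647, 0.146)
t=5.200: state=(0.746, 0.132)
t=5.400: state=(0.863, 0.121)
t=5.580: state=(0.985, 0.112)
compare at T: x=0.985, y=0.112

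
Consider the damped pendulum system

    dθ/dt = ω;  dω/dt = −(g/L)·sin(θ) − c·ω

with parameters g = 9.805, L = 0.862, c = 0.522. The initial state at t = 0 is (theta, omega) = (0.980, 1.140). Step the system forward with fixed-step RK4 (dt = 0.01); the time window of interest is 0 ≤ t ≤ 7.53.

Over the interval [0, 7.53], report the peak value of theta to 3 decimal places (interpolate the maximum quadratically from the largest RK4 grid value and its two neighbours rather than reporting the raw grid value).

max theta = 1.045

t=0.000: state=(0.980, 1.140)
step 1 (dt=0.01): k1=(1.140, -10.042), k2=(1.090, -10.051), k3=(1.090, -10.050), k4=(1.040, -10.058); state += dt/6·(k1+2k2+2k3+k4)
t=0.010: state=(0.991, 1.039)
t=0.020: state=(1.001, 0.939)
t=0.030: state=(1.010, 0.838)
continuing one RK4 step at a time; state shown every 25 steps (Δt=0.25):
t=0.250: state=(0.957, -1.268)
t=0.500: state=(0.415, -2.835)
t=0.750: state=(-0.306, -2.596)
t=1.000: state=(-0.754, -0.847)
t=1.250: state=(-0.713, 1.120)
t=1.500: state=(-0.263, 2.266)
t=1.750: state=(0.292, 1.915)
t=2.000: state=(0.600, 0.454)
t=2.250: state=(0.513, -1.080)
t=2.500: state=(0.128, -1.812)
t=2.750: state=(-0.289, -1.339)
t=3.000: state=(-0.477, -0.111)
t=3.250: state=(-0.352, 1.031)
t=3.500: state=(-0.026, 1.416)
t=3.750: state=(0.276, 0.873)
t=4.000: state=(0.371, -0.137)
t=4.250: state=(0.225, -0.941)
t=4.500: state=(-0.042, -1.068)
t=4.750: state=(-0.251, -0.513)
t=5.000: state=(-0.278, 0.290)
t=5.250: state=(-0.129, 0.817)
t=5.500: state=(0.082, 0.771)
t=5.750: state=(0.216, 0.248)
t=6.000: state=(0.199, -0.364)
t=6.250: state=(0.060, -0.676)
t=6.500: state=(-0.100, -0.527)
t=6.750: state=(-0.177, -0.066)
t=7.000: state=(-0.134, 0.379)
t=7.250: state=(-0.013, 0.533)
t=7.500: state=(0.102, 0.334)
t=7.530: state=(0.112, 0.293)
largest grid value and its neighbours: theta(0.100)=1.04376, theta(0.110)=1.04464, theta(0.120)=1.04453
parabola through these three points peaks at t≈0.114 with theta≈1.04471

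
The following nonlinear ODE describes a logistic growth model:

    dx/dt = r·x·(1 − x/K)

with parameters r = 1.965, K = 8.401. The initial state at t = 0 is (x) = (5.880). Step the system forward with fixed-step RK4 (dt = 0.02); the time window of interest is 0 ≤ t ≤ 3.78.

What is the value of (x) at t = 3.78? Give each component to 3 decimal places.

t=0.000: state=(5.880)
step 1 (dt=0.02): k1=(3.467), k2=(3.440), k3=(3.440), k4=(3.412); state += dt/6·(k1+2k2+2k3+k4)
t=0.020: state=(5.949)
t=0.040: state=(6.016)
t=0.060: state=(6.083)
continuing one RK4 step at a time; state shown every 10 steps (Δt=0.2):
t=0.200: state=(6.515)
t=0.400: state=(7.028)
t=0.600: state=(7.422)
t=0.800: state=(7.714)
t=1.000: state=(7.925)
t=1.200: state=(8.074)
t=1.400: state=(8.177)
t=1.600: state=(8.249)
t=1.800: state=(8.297)
t=2.000: state=(8.331)
t=2.200: state=(8.354)
t=2.400: state=(8.369)
t=2.600: state=(8.379)
t=2.800: state=(8.386)
t=3.000: state=(8.391)
t=3.200: state=(8.394)
t=3.400: state=(8.396)
t=3.600: state=(8.398)
t=3.780: state=(8.399)

(x) = (8.399)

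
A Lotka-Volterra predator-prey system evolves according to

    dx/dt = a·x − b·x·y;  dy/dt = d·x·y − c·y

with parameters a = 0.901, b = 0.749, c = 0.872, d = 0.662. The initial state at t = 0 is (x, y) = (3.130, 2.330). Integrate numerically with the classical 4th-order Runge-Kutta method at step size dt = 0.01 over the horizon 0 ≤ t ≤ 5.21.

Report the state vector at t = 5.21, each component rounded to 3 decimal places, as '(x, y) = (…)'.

(x, y) = (0.935, 0.270)

t=0.000: state=(3.130, 2.330)
step 1 (dt=0.01): k1=(-2.642, 2.796), k2=(-2.664, 2.792), k3=(-2.664, 2.792), k4=(-2.685, 2.788); state += dt/6·(k1+2k2+2k3+k4)
t=0.010: state=(3.103, 2.358)
t=0.020: state=(3.076, 2.386)
t=0.030: state=(3.049, 2.413)
continuing one RK4 step at a time; state shown every 20 steps (Δt=0.2):
t=0.200: state=(2.539, 2.852)
t=0.400: state=(1.925, 3.217)
t=0.600: state=(1.404, 3.364)
t=0.800: state=(1.018, 3.312)
t=1.000: state=(0.752, 3.124)
t=1.200: state=(0.574, 2.863)
t=1.400: state=(0.458, 2.573)
t=1.600: state=(0.381, 2.284)
t=1.800: state=(0.331, 2.010)
t=2.000: state=(0.299, 1.760)
t=2.200: state=(0.280, 1.536)
t=2.400: state=(0.270, 1.338)
t=2.600: state=(0.268, 1.165)
t=2.800: state=(0.273, 1.014)
t=3.000: state=(0.284, 0.883)
t=3.200: state=(0.300, 0.771)
t=3.400: state=(0.322, 0.675)
t=3.600: state=(0.351, 0.593)
t=3.800: state=(0.387, 0.523)
t=4.000: state=(0.430, 0.463)
t=4.200: state=(0.483, 0.414)
t=4.400: state=(0.545, 0.372)
t=4.600: state=(0.619, 0.337)
t=4.800: state=(0.706, 0.309)
t=5.000: state=(0.809, 0.287)
t=5.200: state=(0.929, 0.270)
t=5.210: state=(0.935, 0.270)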